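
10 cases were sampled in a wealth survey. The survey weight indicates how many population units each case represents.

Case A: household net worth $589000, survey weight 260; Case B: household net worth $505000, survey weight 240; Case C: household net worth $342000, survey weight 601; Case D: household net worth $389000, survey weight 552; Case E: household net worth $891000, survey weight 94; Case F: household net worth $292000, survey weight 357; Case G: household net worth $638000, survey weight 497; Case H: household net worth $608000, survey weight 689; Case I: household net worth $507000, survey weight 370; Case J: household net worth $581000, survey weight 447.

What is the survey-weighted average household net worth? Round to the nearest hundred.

503000

Weighted sum = 589000×260 + 505000×240 + 342000×601 + 389000×552 + 891000×94 + 292000×357 + 638000×497 + 608000×689 + 507000×370 + 581000×447
  = 153140000 + 121200000 + 205542000 + 214728000 + 83754000 + 104244000 + 317086000 + 418912000 + 187590000 + 259707000 = 2065903000
Sum of weights = 260 + 240 + 601 + 552 + 94 + 357 + 497 + 689 + 370 + 447 = 4107
Weighted mean = 2065903000 / 4107 = 503019.97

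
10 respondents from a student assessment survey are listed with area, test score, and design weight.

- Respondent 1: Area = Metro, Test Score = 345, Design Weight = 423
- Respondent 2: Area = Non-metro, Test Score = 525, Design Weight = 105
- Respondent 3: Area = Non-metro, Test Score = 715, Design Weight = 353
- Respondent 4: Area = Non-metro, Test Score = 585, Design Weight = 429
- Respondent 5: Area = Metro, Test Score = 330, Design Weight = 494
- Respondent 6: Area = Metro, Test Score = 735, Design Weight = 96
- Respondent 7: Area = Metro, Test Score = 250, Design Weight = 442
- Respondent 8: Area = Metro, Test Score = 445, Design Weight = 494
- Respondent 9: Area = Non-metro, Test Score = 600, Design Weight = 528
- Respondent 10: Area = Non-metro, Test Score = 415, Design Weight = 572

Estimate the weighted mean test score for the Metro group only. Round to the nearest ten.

360

Metro rows: 1, 5, 6, 7, 8
Weighted sum = 345×423 + 330×494 + 735×96 + 250×442 + 445×494
  = 709845
Sum of weights = 423 + 494 + 96 + 442 + 494 = 1949
Weighted mean = 709845 / 1949 = 364.20985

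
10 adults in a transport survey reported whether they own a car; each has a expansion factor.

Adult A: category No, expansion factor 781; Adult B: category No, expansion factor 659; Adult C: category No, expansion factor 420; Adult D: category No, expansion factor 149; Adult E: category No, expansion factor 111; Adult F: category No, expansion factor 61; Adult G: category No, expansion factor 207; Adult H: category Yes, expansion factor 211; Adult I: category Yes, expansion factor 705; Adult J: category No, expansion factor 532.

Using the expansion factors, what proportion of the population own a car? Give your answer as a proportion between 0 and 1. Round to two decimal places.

Sum of weights for 'Yes' = 211 + 705 = 916
Total weight = 781 + 659 + 420 + 149 + 111 + 61 + 207 + 211 + 705 + 532 = 3836
Weighted proportion = 916 / 3836 = 0.23879041

0.24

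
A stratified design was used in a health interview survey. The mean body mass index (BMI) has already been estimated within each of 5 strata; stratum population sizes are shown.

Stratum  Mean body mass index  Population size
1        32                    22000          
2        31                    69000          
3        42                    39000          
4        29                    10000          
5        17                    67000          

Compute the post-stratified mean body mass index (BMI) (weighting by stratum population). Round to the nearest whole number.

Σ Nₕ·x̄ₕ = 32×22000 + 31×69000 + 42×39000 + 29×10000 + 17×67000
  = 704000 + 2139000 + 1638000 + 290000 + 1139000 = 5910000
Σ Nₕ = 207000
Overall mean = 5910000 / 207000 = 28.550725

29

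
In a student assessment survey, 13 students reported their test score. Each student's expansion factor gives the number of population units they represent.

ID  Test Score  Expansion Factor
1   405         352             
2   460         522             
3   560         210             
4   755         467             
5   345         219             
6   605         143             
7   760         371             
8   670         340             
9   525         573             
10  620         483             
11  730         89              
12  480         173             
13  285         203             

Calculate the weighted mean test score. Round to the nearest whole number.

Weighted sum = 2330845
Sum of weights = 4145
Weighted mean = 2330845 / 4145 = 562.3269

562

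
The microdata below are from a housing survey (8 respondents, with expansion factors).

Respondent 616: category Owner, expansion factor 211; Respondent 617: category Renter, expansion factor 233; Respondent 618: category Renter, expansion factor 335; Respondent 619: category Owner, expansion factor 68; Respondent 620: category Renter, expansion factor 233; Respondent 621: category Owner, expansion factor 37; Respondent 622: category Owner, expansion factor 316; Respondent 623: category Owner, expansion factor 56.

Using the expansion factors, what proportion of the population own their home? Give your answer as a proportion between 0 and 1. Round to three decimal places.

Sum of weights for 'Owner' = 211 + 68 + 37 + 316 + 56 = 688
Total weight = 211 + 233 + 335 + 68 + 233 + 37 + 316 + 56 = 1489
Weighted proportion = 688 / 1489 = 0.46205507

0.462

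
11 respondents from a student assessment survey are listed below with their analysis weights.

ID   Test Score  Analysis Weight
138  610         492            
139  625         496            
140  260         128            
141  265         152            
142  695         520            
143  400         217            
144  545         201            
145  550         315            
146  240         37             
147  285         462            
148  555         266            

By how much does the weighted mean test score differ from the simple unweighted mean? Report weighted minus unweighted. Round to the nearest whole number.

Unweighted sum = 610 + 625 + 260 + 265 + 695 + 400 + 545 + 550 + 240 + 285 + 555 = 5030
Unweighted mean = 5030 / 11 = 457.27273
Weighted sum = 610×492 + 625×496 + 260×128 + 265×152 + 695×520 + 400×217 + 545×201 + 550×315 + 240×37 + 285×462 + 555×266
  = 300120 + 310000 + 33280 + 40280 + 361400 + 86800 + 109545 + 173250 + 8880 + 131670 + 147630 = 1702855
Sum of weights = 492 + 496 + 128 + 152 + 520 + 217 + 201 + 315 + 37 + 462 + 266 = 3286
Weighted mean = 1702855 / 3286 = 518.21516
Difference (weighted minus unweighted) = 60.942428

61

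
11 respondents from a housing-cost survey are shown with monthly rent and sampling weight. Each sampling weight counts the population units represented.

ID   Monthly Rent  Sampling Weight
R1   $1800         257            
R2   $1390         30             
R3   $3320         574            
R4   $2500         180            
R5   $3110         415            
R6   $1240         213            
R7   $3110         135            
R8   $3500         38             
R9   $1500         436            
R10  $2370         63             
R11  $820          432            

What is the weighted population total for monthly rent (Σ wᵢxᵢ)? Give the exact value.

6125150

Weighted total = 1800×257 + 1390×30 + 3320×574 + 2500×180 + 3110×415 + 1240×213 + 3110×135 + 3500×38 + 1500×436 + 2370×63 + 820×432
  = 462600 + 41700 + 1905680 + 450000 + 1290650 + 264120 + 419850 + 133000 + 654000 + 149310 + 354240 = 6125150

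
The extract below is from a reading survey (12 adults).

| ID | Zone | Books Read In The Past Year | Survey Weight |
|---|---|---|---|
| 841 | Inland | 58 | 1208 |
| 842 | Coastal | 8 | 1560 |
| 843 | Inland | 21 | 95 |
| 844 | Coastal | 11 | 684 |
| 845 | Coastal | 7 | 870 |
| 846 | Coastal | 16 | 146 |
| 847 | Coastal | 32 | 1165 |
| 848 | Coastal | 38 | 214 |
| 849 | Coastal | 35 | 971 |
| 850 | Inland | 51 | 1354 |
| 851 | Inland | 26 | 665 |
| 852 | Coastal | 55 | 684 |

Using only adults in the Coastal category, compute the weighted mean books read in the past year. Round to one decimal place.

Coastal rows: 842, 844, 845, 846, 847, 848, 849, 852
Weighted sum = 145447
Sum of weights = 1560 + 684 + 870 + 146 + 1165 + 214 + 971 + 684 = 6294
Weighted mean = 145447 / 6294 = 23.108834

23.1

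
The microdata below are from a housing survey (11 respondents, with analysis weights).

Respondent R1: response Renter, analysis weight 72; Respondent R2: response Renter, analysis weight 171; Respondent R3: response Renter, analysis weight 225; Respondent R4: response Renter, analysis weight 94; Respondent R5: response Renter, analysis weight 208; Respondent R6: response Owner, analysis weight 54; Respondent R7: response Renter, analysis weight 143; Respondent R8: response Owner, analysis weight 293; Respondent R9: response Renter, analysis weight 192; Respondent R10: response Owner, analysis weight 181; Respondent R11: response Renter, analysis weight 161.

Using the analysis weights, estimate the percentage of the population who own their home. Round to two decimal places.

Sum of weights for 'Owner' = 54 + 293 + 181 = 528
Total weight = 72 + 171 + 225 + 94 + 208 + 54 + 143 + 293 + 192 + 181 + 161 = 1794
Weighted proportion = 528 / 1794 = 0.29431438 → 29.431438%

29.43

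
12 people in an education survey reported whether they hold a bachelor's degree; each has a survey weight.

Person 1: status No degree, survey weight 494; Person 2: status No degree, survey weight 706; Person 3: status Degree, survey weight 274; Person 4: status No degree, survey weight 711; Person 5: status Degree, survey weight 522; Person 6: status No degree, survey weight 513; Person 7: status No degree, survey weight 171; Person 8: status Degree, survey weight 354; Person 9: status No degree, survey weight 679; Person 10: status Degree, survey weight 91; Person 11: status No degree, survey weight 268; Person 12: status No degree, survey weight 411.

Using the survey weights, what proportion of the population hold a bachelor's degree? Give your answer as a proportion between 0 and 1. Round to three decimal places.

Sum of weights for 'Degree' = 274 + 522 + 354 + 91 = 1241
Total weight = 5194
Weighted proportion = 1241 / 5194 = 0.23892953

0.239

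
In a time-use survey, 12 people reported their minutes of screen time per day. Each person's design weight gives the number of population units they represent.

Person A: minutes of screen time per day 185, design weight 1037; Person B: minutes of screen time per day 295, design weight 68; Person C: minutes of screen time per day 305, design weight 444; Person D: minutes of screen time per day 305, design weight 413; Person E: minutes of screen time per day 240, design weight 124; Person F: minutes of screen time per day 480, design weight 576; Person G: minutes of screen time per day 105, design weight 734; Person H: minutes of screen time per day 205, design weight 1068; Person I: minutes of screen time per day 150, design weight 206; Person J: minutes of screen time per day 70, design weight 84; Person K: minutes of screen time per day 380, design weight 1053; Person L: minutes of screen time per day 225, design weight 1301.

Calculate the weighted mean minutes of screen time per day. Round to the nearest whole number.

Weighted sum = 185×1037 + 295×68 + 305×444 + 305×413 + 240×124 + 480×576 + 105×734 + 205×1068 + 150×206 + 70×84 + 380×1053 + 225×1301
  = 1805185
Sum of weights = 1037 + 68 + 444 + 413 + 124 + 576 + 734 + 1068 + 206 + 84 + 1053 + 1301 = 7108
Weighted mean = 1805185 / 7108 = 253.96525

254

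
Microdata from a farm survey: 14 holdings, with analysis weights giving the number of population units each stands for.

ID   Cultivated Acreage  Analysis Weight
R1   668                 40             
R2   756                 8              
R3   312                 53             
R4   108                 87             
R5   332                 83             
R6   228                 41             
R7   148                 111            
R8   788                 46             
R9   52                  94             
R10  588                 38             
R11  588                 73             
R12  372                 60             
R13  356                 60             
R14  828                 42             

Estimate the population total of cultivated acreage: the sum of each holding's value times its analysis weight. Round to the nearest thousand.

Weighted total = 296892

297000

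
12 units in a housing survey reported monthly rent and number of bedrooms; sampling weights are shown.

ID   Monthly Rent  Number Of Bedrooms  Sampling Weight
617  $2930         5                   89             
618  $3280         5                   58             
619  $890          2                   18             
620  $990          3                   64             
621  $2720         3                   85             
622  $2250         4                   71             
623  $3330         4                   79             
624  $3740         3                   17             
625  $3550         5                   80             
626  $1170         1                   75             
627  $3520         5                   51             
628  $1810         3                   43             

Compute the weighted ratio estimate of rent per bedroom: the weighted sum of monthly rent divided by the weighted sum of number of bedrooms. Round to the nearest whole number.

Σ wᵢ·y = 2930×89 + 3280×58 + 890×18 + 990×64 + 2720×85 + 2250×71 + 3330×79 + 3740×17 + 3550×80 + 1170×75 + 3520×51 + 1810×43
  = 260770 + 190240 + 16020 + 63360 + 231200 + 159750 + 263070 + 63580 + 284000 + 87750 + 179520 + 77830 = 1877090
Σ wᵢ·x = 5×89 + 5×58 + 2×18 + 3×64 + 3×85 + 4×71 + 4×79 + 3×17 + 5×80 + 1×75 + 5×51 + 3×43
  = 2728
Ratio = 1877090 / 2728 = 688.08284

688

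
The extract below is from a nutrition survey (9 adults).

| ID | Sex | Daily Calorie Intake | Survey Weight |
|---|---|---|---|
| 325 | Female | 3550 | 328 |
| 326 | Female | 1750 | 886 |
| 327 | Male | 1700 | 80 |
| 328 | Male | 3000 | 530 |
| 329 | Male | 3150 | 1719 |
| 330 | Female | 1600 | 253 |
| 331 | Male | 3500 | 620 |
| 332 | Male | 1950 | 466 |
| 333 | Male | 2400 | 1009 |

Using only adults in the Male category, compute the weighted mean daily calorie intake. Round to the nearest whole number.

2857

Male rows: 327, 328, 329, 331, 332, 333
Weighted sum = 12641150
Sum of weights = 80 + 530 + 1719 + 620 + 466 + 1009 = 4424
Weighted mean = 12641150 / 4424 = 2857.4028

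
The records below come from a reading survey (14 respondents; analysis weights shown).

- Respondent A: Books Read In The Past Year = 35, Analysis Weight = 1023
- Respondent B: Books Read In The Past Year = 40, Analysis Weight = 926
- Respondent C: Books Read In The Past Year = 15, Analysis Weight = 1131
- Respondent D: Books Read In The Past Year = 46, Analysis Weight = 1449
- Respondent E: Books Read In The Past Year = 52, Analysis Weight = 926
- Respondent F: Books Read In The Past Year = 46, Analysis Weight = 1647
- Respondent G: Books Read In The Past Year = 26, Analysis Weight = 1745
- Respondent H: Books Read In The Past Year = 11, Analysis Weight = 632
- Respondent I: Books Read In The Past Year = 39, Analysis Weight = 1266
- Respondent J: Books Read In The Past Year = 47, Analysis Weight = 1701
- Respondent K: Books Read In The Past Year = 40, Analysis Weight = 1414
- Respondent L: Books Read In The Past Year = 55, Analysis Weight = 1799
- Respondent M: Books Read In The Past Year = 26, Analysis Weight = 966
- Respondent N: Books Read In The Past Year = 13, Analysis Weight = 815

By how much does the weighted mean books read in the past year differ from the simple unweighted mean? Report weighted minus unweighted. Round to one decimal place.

2.4

Unweighted sum = 491
Unweighted mean = 491 / 14 = 35.071429
Weighted sum = 653237
Sum of weights = 17440
Weighted mean = 653237 / 17440 = 37.45625
Difference (weighted minus unweighted) = 2.3848214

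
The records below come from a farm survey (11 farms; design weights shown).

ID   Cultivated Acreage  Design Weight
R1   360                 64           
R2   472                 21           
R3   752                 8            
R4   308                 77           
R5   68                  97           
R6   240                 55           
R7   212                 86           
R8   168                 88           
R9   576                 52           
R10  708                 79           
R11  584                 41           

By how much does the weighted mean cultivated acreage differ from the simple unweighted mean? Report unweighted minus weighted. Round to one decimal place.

67.1

Unweighted sum = 360 + 472 + 752 + 308 + 68 + 240 + 212 + 168 + 576 + 708 + 584 = 4448
Unweighted mean = 4448 / 11 = 404.36364
Weighted sum = 360×64 + 472×21 + 752×8 + 308×77 + 68×97 + 240×55 + 212×86 + 168×88 + 576×52 + 708×79 + 584×41
  = 23040 + 9912 + 6016 + 23716 + 6596 + 13200 + 18232 + 14784 + 29952 + 55932 + 23944 = 225324
Sum of weights = 64 + 21 + 8 + 77 + 97 + 55 + 86 + 88 + 52 + 79 + 41 = 668
Weighted mean = 225324 / 668 = 337.31138
Difference (unweighted minus weighted) = 67.052259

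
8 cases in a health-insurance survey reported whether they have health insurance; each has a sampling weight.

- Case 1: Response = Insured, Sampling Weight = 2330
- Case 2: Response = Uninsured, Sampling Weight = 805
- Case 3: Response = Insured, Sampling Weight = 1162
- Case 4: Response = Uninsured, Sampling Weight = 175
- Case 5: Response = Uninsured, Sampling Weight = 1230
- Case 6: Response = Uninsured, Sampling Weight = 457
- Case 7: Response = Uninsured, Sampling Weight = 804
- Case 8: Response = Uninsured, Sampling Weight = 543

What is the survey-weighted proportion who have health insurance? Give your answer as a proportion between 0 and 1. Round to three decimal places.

Sum of weights for 'Insured' = 2330 + 1162 = 3492
Total weight = 2330 + 805 + 1162 + 175 + 1230 + 457 + 804 + 543 = 7506
Weighted proportion = 3492 / 7506 = 0.46522782

0.465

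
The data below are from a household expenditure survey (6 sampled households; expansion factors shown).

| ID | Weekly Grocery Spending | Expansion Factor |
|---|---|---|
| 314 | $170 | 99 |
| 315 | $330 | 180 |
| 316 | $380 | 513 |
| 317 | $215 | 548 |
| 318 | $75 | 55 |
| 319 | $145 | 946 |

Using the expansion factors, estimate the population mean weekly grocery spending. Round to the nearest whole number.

Weighted sum = 170×99 + 330×180 + 380×513 + 215×548 + 75×55 + 145×946
  = 16830 + 59400 + 194940 + 117820 + 4125 + 137170 = 530285
Sum of weights = 2341
Weighted mean = 530285 / 2341 = 226.52072

227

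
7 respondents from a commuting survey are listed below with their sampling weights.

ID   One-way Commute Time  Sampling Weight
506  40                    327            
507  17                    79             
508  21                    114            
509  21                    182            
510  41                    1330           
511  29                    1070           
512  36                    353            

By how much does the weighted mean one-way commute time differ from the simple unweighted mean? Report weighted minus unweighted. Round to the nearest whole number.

Unweighted sum = 40 + 17 + 21 + 21 + 41 + 29 + 36 = 205
Unweighted mean = 205 / 7 = 29.285714
Weighted sum = 40×327 + 17×79 + 21×114 + 21×182 + 41×1330 + 29×1070 + 36×353
  = 13080 + 1343 + 2394 + 3822 + 54530 + 31030 + 12708 = 118907
Sum of weights = 327 + 79 + 114 + 182 + 1330 + 1070 + 353 = 3455
Weighted mean = 118907 / 3455 = 34.415919
Difference (weighted minus unweighted) = 5.1302047

5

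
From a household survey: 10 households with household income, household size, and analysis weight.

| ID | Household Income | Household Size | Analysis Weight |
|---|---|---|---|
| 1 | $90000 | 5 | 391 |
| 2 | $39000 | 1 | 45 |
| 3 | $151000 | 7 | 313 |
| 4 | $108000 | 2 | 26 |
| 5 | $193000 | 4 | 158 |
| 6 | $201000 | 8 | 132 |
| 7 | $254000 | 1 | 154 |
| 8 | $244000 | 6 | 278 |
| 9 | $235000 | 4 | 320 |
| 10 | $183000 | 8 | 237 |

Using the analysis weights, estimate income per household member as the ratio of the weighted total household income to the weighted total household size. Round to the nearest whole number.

33815

Σ wᵢ·y = 90000×391 + 39000×45 + 151000×313 + 108000×26 + 193000×158 + 201000×132 + 254000×154 + 244000×278 + 235000×320 + 183000×237
  = 369561000
Σ wᵢ·x = 5×391 + 1×45 + 7×313 + 2×26 + 4×158 + 8×132 + 1×154 + 6×278 + 4×320 + 8×237
  = 1955 + 45 + 2191 + 52 + 632 + 1056 + 154 + 1668 + 1280 + 1896 = 10929
Ratio = 369561000 / 10929 = 33814.713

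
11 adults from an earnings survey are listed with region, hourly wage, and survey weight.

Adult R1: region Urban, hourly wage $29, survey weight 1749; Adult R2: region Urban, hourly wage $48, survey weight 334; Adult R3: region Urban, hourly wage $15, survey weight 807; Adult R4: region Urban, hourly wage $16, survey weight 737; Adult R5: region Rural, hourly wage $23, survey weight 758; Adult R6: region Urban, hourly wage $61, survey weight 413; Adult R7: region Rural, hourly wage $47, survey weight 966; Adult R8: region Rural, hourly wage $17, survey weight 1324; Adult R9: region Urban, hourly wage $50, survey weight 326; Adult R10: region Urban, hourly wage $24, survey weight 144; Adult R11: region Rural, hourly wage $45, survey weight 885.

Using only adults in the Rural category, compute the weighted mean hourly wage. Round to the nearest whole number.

32

Rural rows: R5, R7, R8, R11
Weighted sum = 23×758 + 47×966 + 17×1324 + 45×885
  = 17434 + 45402 + 22508 + 39825 = 125169
Sum of weights = 3933
Weighted mean = 125169 / 3933 = 31.825324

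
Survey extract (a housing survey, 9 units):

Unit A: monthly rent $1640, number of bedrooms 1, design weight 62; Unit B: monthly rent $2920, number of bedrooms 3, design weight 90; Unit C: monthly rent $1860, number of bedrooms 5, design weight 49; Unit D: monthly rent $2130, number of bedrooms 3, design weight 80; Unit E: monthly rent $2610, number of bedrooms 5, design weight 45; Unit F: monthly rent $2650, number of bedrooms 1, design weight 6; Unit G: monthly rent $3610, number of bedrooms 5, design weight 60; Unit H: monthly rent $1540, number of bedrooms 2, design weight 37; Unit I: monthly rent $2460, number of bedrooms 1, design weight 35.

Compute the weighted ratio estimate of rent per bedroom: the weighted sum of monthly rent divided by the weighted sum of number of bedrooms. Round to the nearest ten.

Σ wᵢ·y = 1119050
Σ wᵢ·x = 1×62 + 3×90 + 5×49 + 3×80 + 5×45 + 1×6 + 5×60 + 2×37 + 1×35
  = 62 + 270 + 245 + 240 + 225 + 6 + 300 + 74 + 35 = 1457
Ratio = 1119050 / 1457 = 768.05079

770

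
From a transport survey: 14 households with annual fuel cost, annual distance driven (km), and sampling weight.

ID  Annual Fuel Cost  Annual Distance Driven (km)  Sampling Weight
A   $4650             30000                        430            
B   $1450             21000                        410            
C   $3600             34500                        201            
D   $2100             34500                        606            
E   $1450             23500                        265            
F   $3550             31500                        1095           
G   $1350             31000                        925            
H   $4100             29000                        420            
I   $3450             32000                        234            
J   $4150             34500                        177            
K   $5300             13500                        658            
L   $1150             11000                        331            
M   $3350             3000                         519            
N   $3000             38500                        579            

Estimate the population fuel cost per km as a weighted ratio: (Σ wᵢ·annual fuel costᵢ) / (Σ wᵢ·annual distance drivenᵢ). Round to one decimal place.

Σ wᵢ·y = 20718000
Σ wᵢ·x = 180893500
Ratio = 20718000 / 180893500 = 0.11453148

0.1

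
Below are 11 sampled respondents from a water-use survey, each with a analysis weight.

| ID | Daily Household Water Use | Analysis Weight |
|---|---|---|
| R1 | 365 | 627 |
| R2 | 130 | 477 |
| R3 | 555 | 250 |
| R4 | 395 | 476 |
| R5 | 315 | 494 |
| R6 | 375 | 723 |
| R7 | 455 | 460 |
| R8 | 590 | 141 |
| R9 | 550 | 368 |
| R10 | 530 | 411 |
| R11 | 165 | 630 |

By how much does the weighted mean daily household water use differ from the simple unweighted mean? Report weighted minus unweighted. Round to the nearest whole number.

Unweighted sum = 365 + 130 + 555 + 395 + 315 + 375 + 455 + 590 + 550 + 530 + 165 = 4425
Unweighted mean = 4425 / 11 = 402.27273
Weighted sum = 365×627 + 130×477 + 555×250 + 395×476 + 315×494 + 375×723 + 455×460 + 590×141 + 550×368 + 530×411 + 165×630
  = 1861040
Sum of weights = 5057
Weighted mean = 1861040 / 5057 = 368.01266
Difference (weighted minus unweighted) = -34.260072

-34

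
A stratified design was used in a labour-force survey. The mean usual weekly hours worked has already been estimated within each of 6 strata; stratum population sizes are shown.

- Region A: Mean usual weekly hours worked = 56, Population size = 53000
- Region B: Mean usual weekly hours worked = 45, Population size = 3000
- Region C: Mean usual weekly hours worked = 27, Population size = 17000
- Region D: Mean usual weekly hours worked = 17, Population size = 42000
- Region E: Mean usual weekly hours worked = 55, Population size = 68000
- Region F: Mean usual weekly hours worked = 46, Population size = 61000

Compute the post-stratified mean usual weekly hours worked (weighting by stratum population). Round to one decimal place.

44.4

Σ Nₕ·x̄ₕ = 56×53000 + 45×3000 + 27×17000 + 17×42000 + 55×68000 + 46×61000
  = 2968000 + 135000 + 459000 + 714000 + 3740000 + 2806000 = 10822000
Σ Nₕ = 53000 + 3000 + 17000 + 42000 + 68000 + 61000 = 244000
Overall mean = 10822000 / 244000 = 44.352459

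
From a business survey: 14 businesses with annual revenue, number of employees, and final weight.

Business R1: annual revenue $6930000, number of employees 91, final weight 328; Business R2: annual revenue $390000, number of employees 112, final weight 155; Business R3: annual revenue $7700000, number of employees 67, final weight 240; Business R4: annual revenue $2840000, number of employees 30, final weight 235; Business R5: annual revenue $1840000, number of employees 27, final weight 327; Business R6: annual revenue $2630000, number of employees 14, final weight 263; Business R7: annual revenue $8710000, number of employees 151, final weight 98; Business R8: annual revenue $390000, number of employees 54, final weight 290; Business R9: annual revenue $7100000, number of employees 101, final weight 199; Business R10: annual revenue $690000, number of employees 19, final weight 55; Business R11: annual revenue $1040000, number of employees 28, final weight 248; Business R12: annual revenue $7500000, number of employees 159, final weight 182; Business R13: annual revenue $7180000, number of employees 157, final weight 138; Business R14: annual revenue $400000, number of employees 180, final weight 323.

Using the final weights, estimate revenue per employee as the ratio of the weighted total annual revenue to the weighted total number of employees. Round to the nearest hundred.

Σ wᵢ·y = 11302750000
Σ wᵢ·x = 250139
Ratio = 11302750000 / 250139 = 45185.877

45200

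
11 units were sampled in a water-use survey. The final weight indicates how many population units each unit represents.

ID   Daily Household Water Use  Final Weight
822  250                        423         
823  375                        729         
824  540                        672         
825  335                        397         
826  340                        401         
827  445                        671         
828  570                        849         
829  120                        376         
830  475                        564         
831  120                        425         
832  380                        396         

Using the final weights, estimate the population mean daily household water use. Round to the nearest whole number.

391

Weighted sum = 250×423 + 375×729 + 540×672 + 335×397 + 340×401 + 445×671 + 570×849 + 120×376 + 475×564 + 120×425 + 380×396
  = 2308365
Sum of weights = 423 + 729 + 672 + 397 + 401 + 671 + 849 + 376 + 564 + 425 + 396 = 5903
Weighted mean = 2308365 / 5903 = 391.04947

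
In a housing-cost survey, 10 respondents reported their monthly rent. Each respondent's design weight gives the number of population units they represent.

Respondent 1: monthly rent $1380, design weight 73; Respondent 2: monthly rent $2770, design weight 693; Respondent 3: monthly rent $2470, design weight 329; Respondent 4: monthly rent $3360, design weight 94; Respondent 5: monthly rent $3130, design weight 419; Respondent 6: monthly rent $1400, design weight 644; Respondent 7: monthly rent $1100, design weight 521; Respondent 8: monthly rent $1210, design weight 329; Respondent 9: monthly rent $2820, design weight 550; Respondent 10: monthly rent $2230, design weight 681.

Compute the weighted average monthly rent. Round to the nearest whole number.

2170

Weighted sum = 9402710
Sum of weights = 73 + 693 + 329 + 94 + 419 + 644 + 521 + 329 + 550 + 681 = 4333
Weighted mean = 9402710 / 4333 = 2170.0231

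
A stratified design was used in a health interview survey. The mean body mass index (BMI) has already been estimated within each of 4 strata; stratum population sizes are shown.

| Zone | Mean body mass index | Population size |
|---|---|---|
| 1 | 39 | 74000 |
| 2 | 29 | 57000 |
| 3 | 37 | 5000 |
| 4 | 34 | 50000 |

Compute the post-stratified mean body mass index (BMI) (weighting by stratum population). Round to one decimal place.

Σ Nₕ·x̄ₕ = 39×74000 + 29×57000 + 37×5000 + 34×50000
  = 2886000 + 1653000 + 185000 + 1700000 = 6424000
Σ Nₕ = 186000
Overall mean = 6424000 / 186000 = 34.537634

34.5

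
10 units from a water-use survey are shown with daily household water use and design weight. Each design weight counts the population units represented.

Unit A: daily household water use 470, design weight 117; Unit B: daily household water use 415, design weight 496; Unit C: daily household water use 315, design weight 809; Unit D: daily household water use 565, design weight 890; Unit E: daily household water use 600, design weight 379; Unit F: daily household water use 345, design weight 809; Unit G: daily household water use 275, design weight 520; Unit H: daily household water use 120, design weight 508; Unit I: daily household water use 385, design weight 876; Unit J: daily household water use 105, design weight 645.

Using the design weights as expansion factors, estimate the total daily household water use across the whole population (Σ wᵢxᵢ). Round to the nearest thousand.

Weighted total = 2133965

2134000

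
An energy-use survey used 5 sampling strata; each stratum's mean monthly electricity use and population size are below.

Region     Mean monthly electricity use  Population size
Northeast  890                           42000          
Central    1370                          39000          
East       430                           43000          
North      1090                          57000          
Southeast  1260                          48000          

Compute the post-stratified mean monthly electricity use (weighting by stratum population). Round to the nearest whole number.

1013

Σ Nₕ·x̄ₕ = 890×42000 + 1370×39000 + 430×43000 + 1090×57000 + 1260×48000
  = 231910000
Σ Nₕ = 229000
Overall mean = 231910000 / 229000 = 1012.7074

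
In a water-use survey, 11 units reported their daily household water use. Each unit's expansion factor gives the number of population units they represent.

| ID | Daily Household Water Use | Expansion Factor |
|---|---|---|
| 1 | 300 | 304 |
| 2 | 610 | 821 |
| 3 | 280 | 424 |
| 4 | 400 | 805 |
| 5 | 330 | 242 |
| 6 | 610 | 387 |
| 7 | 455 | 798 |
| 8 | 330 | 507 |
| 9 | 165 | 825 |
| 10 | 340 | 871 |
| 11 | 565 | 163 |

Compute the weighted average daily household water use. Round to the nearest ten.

Weighted sum = 300×304 + 610×821 + 280×424 + 400×805 + 330×242 + 610×387 + 455×798 + 330×507 + 165×825 + 340×871 + 565×163
  = 2403420
Sum of weights = 304 + 821 + 424 + 805 + 242 + 387 + 798 + 507 + 825 + 871 + 163 = 6147
Weighted mean = 2403420 / 6147 = 390.99073

390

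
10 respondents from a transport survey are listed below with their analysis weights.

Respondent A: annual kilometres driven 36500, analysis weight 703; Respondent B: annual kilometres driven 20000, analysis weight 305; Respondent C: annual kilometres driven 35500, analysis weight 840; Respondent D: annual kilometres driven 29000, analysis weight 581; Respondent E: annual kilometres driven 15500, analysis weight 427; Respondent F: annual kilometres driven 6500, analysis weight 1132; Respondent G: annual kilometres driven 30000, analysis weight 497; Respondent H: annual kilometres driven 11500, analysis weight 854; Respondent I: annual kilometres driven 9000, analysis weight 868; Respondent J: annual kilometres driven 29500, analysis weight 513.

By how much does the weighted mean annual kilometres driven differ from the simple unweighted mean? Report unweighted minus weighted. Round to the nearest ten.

Unweighted sum = 36500 + 20000 + 35500 + 29000 + 15500 + 6500 + 30000 + 11500 + 9000 + 29500 = 223000
Unweighted mean = 223000 / 10 = 22300
Weighted sum = 36500×703 + 20000×305 + 35500×840 + 29000×581 + 15500×427 + 6500×1132 + 30000×497 + 11500×854 + 9000×868 + 29500×513
  = 25659500 + 6100000 + 29820000 + 16849000 + 6618500 + 7358000 + 14910000 + 9821000 + 7812000 + 15133500 = 140081500
Sum of weights = 703 + 305 + 840 + 581 + 427 + 1132 + 497 + 854 + 868 + 513 = 6720
Weighted mean = 140081500 / 6720 = 20845.461
Difference (unweighted minus weighted) = 1454.5387

1450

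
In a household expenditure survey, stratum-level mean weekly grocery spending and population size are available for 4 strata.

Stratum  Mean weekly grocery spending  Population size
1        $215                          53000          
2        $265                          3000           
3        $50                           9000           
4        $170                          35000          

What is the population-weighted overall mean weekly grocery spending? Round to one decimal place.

Σ Nₕ·x̄ₕ = 215×53000 + 265×3000 + 50×9000 + 170×35000
  = 11395000 + 795000 + 450000 + 5950000 = 18590000
Σ Nₕ = 53000 + 3000 + 9000 + 35000 = 100000
Overall mean = 18590000 / 100000 = 185.9

185.9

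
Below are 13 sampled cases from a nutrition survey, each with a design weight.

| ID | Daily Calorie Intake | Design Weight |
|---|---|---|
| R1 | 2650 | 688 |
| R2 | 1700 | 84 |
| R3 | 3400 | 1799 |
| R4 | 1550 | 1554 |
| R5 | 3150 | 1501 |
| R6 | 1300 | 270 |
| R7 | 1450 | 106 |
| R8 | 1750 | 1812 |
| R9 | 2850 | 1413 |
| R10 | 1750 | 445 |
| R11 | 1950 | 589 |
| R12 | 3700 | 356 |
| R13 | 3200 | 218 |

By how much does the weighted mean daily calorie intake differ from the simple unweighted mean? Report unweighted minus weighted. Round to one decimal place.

Unweighted sum = 30400
Unweighted mean = 30400 / 13 = 2338.4615
Weighted sum = 26864300
Sum of weights = 10835
Weighted mean = 26864300 / 10835 = 2479.4001
Difference (unweighted minus weighted) = -140.93855

-140.9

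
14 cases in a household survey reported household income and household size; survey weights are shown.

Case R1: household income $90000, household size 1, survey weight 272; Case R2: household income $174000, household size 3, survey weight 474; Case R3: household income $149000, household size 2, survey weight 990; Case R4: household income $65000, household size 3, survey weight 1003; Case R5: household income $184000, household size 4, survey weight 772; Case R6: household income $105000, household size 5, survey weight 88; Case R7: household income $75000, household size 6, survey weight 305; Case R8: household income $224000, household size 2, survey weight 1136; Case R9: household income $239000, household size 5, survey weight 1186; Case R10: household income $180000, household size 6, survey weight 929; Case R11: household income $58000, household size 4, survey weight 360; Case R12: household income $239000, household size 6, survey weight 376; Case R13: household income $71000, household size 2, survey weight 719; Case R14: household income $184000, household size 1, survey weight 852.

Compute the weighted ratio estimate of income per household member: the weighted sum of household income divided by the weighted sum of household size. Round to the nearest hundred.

47700

Σ wᵢ·y = 1517523000
Σ wᵢ·x = 31803
Ratio = 1517523000 / 31803 = 47716.348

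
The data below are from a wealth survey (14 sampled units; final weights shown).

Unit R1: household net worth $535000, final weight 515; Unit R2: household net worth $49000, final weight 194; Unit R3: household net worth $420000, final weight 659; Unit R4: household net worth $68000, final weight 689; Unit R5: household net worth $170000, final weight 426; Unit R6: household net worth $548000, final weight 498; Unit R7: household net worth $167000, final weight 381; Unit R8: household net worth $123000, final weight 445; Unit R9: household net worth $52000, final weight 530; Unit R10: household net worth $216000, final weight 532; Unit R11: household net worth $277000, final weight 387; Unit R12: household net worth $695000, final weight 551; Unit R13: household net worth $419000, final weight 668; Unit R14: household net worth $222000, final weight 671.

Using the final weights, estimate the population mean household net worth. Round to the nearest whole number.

Weighted sum = 2133819000
Sum of weights = 7146
Weighted mean = 2133819000 / 7146 = 298603.27

298603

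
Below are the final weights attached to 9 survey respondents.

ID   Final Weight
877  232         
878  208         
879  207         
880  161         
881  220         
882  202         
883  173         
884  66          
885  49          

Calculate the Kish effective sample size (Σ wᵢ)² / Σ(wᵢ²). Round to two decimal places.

7.90

Σ wᵢ = 232 + 208 + 207 + 161 + 220 + 202 + 173 + 66 + 49 = 1518
Σ wᵢ² = 53824 + 43264 + 42849 + 25921 + 48400 + 40804 + 29929 + 4356 + 2401 = 291748
n_eff = 1518² / 291748 = 2304324 / 291748 = 7.8983369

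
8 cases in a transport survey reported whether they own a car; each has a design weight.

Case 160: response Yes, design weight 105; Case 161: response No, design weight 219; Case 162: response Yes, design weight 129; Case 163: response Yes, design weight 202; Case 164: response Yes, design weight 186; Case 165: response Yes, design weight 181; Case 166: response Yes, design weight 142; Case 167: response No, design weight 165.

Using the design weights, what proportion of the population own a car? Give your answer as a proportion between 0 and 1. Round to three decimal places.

0.711

Sum of weights for 'Yes' = 105 + 129 + 202 + 186 + 181 + 142 = 945
Total weight = 105 + 219 + 129 + 202 + 186 + 181 + 142 + 165 = 1329
Weighted proportion = 945 / 1329 = 0.71106095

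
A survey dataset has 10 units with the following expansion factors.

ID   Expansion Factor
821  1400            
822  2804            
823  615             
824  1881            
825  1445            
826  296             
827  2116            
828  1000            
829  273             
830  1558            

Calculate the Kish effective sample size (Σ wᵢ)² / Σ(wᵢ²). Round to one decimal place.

Σ wᵢ = 1400 + 2804 + 615 + 1881 + 1445 + 296 + 2116 + 1000 + 273 + 1558 = 13388
Σ wᵢ² = 1960000 + 7862416 + 378225 + 3538161 + 2088025 + 87616 + 4477456 + 1000000 + 74529 + 2427364 = 23893792
n_eff = 13388² / 23893792 = 179238544 / 23893792 = 7.5014692

7.5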